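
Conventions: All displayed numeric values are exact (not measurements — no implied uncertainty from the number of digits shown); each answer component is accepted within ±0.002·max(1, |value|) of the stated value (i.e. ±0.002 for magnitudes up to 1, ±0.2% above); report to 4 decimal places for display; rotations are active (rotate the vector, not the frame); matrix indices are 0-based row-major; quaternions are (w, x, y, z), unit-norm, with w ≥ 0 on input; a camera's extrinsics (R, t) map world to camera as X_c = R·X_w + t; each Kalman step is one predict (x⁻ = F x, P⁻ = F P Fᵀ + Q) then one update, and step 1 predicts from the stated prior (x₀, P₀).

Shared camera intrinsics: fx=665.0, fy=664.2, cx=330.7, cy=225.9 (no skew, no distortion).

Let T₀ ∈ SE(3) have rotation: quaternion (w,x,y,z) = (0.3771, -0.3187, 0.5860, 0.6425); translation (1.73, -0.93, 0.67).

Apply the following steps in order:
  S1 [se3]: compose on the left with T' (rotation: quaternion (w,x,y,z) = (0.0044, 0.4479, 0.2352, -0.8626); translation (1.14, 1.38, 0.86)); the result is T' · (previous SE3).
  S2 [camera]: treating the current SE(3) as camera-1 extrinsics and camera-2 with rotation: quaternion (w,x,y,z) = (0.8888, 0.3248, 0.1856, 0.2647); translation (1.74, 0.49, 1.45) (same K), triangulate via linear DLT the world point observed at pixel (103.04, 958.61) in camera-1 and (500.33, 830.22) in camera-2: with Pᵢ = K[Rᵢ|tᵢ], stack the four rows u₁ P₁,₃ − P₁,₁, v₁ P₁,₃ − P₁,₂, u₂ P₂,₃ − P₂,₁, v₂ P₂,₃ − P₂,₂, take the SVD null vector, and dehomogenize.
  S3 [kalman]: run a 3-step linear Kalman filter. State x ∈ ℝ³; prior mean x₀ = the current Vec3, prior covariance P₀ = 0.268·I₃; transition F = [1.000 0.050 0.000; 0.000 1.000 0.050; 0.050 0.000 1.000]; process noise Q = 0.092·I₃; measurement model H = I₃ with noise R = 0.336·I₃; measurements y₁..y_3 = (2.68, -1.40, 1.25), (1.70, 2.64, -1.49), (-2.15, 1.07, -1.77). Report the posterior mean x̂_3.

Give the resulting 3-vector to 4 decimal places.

after S1 (compose_se3): R=[0.9873 0.1124 0.1126; 0.1460 -0.3587 -0.9220; -0.0633 0.9266 -0.3706], t=(-0.6151, 2.2839, 0.2204)
after S2 (triangulate): (-0.2318, 1.7495, -0.8286)
after S3 (kf_track): (-0.0091, 1.0984, -1.0051)

result = (-0.0091, 1.0984, -1.0051)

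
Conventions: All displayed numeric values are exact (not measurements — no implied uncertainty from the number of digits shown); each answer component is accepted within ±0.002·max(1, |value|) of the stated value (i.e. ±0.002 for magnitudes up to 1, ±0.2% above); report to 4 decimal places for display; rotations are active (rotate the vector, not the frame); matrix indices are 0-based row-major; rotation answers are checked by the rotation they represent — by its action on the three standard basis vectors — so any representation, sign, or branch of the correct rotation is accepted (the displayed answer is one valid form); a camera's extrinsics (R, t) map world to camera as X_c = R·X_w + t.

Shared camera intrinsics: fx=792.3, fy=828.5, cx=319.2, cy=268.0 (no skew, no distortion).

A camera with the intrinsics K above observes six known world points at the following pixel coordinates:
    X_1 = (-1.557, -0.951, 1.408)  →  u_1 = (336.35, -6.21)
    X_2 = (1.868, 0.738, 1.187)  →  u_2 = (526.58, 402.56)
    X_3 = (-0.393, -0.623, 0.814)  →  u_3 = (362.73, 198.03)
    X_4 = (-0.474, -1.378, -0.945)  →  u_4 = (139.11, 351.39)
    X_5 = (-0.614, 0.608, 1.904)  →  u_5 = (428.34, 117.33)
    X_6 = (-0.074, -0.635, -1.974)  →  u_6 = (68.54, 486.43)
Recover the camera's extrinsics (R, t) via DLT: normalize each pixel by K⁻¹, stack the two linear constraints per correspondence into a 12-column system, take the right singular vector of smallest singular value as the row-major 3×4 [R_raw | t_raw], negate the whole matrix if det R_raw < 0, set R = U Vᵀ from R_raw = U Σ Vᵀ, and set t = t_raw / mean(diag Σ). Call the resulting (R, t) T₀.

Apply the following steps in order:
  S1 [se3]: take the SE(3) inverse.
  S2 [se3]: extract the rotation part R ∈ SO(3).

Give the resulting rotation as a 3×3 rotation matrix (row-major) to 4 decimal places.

rotation (matrix) = ((0.5964, 0.8024, 0.0195), (-0.0729, 0.0300, 0.9969), (0.7994, -0.5960, 0.0764))

source (pnp_recover): camera pose = R=[0.5964 -0.0729 0.7994; 0.8024 0.0300 -0.5960; 0.0195 0.9969 0.0764], t=(-0.1500, 0.3400, 6.2401)
after S1 (invert_se3): R=[0.5964 0.8024 0.0195; -0.0729 0.0300 0.9969; 0.7994 -0.5960 0.0764], t=(-0.3051, -6.2418, -0.1540)
after S2 (rot_of_se3): [0.5964 0.8024 0.0195; -0.0729 0.0300 0.9969; 0.7994 -0.5960 0.0764]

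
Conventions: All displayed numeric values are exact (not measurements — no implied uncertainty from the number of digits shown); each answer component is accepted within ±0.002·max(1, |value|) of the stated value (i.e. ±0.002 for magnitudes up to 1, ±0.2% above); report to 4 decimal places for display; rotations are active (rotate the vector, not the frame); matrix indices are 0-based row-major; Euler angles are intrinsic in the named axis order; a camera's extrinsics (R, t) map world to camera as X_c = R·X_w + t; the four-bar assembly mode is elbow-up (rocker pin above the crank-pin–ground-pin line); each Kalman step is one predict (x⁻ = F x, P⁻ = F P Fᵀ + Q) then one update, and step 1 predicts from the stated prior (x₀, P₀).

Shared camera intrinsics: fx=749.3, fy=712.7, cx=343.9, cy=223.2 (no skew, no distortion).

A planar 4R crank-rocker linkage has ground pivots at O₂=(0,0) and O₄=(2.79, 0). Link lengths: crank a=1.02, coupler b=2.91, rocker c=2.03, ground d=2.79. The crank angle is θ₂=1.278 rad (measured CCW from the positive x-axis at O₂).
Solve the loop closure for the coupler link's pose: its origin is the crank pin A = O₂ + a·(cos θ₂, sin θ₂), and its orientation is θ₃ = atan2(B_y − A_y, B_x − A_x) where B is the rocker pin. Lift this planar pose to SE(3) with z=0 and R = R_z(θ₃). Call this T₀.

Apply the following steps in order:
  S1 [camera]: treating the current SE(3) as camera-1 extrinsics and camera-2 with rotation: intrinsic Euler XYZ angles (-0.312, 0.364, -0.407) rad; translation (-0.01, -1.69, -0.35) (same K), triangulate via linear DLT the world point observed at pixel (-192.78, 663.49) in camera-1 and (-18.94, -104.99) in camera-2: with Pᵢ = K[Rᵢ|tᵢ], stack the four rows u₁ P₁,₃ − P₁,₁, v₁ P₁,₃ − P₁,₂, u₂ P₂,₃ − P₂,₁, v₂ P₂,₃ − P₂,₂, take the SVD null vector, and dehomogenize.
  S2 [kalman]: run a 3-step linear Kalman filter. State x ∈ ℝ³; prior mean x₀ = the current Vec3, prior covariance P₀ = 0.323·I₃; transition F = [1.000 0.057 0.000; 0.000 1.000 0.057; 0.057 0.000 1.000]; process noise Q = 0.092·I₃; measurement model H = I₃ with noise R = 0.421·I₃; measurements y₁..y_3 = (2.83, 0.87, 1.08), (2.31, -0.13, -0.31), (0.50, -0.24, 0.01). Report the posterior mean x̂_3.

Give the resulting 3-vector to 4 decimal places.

source (fourbar_fk): coupler pose = R=[0.9338 -0.3578 0.0000; 0.3578 0.9338 0.0000; 0.0000 0.0000 1.0000], t=(0.2944, 0.9766, 0.0000)
after S1 (triangulate): (-1.2331, 0.3261, 1.3595)
after S2 (kf_track): (1.0555, 0.1377, 0.4126)

result = (1.0555, 0.1377, 0.4126)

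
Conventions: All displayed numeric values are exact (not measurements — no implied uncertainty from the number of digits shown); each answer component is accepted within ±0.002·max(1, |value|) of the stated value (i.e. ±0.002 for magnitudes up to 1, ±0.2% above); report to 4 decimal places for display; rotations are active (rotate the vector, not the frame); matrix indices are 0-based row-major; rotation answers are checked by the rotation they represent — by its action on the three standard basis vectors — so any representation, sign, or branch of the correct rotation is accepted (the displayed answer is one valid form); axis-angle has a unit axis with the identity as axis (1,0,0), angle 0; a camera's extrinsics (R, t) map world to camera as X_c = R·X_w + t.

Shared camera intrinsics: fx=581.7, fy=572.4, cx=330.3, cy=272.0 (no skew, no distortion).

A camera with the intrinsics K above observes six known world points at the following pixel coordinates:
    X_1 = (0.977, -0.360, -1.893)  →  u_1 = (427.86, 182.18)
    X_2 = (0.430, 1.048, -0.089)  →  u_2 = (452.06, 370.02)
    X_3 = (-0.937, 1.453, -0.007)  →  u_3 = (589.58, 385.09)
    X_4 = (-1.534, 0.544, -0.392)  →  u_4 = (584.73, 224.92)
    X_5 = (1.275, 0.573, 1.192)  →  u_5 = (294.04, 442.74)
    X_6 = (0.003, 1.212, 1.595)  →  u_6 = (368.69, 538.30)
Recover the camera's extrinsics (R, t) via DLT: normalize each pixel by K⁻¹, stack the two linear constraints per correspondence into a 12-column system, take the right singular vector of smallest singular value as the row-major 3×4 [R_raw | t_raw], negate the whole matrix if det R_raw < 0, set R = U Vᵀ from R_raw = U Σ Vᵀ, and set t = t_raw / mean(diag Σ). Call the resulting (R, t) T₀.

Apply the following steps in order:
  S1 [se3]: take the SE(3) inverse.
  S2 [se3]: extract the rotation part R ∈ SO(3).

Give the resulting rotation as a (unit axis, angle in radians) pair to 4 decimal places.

source (pnp_recover): camera pose = R=[-0.3328 0.6895 -0.6433; 0.3306 0.7242 0.6052; 0.8831 -0.0112 -0.4690], t=(0.4600, 0.0500, 4.8299)
after S1 (invert_se3): R=[-0.3328 0.3306 0.8831; 0.6895 0.7242 -0.0112; -0.6433 0.6052 -0.4690], t=(-4.1290, -0.2991, 2.5307)
after S2 (rot_of_se3): [-0.3328 0.3306 0.8831; 0.6895 0.7242 -0.0112; -0.6433 0.6052 -0.4690]

rotation (axis_angle) = ((0.3659, 0.9060, 0.2130), 2.1398)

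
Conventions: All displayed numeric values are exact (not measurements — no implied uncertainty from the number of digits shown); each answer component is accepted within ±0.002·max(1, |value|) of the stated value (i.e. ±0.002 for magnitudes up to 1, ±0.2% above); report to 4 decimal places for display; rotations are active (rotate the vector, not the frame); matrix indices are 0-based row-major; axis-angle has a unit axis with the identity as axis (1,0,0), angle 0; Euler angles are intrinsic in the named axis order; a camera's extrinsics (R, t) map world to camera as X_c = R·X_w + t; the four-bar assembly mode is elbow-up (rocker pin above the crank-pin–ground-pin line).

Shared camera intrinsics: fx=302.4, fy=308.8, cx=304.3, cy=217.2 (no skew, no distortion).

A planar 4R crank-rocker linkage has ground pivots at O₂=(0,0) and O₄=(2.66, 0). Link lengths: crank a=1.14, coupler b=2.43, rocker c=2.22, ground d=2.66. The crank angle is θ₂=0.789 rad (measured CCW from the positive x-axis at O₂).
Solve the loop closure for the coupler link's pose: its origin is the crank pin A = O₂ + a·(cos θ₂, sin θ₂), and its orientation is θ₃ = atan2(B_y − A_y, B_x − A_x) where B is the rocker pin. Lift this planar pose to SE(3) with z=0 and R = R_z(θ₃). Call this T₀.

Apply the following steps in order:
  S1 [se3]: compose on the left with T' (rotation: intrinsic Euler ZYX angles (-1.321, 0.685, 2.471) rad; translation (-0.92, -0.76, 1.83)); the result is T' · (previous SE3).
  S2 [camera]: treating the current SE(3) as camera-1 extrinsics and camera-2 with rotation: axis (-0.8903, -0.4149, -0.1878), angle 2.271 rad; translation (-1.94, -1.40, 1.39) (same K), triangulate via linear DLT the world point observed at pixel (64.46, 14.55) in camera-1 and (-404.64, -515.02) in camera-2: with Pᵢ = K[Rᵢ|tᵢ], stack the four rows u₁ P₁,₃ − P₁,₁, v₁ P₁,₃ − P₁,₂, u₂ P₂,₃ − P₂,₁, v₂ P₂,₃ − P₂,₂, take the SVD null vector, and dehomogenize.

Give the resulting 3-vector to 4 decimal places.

source (fourbar_fk): coupler pose = R=[0.8152 -0.5792 0.0000; 0.5792 0.8152 0.0000; 0.0000 0.0000 1.0000], t=(0.8032, 0.8090, 0.0000)
after S1 (compose_se3): R=[-0.2274 -0.6505 -0.7247; -0.9445 -0.0338 0.3267; -0.2370 0.7588 -0.6067], t=(-1.3017, -1.8276, 1.7112)
after S2 (triangulate): (-0.3643, 0.6769, 0.1441)

result = (-0.3643, 0.6769, 0.1441)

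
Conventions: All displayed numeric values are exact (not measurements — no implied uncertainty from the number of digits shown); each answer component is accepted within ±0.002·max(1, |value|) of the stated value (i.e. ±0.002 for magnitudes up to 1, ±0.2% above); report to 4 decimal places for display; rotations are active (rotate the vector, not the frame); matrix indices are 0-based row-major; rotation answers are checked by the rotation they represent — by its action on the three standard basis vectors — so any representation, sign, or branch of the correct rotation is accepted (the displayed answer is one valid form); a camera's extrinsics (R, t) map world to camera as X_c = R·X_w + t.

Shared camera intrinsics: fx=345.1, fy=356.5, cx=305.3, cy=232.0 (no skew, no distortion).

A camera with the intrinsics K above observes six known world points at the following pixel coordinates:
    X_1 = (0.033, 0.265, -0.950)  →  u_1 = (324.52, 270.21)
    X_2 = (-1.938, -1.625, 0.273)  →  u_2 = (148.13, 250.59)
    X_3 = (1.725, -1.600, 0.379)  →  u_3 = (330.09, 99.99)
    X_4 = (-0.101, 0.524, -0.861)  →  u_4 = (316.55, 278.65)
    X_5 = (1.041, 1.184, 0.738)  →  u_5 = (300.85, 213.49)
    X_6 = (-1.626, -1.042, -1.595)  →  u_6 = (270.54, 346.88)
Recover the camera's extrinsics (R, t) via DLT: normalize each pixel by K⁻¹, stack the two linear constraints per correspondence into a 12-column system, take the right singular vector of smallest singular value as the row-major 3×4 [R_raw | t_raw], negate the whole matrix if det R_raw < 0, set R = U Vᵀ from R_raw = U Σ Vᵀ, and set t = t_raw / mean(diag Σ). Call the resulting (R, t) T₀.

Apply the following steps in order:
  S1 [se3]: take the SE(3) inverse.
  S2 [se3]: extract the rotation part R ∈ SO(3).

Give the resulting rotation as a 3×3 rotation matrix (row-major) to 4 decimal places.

source (pnp_recover): camera pose = R=[0.6898 0.0755 -0.7200; -0.6371 0.5356 -0.5542; 0.3438 0.8411 0.4176], t=(-0.3800, 0.0200, 6.3898)
after S1 (invert_se3): R=[0.6898 -0.6371 0.3438; 0.0755 0.5356 0.8411; -0.7200 -0.5542 0.4176], t=(-1.9218, -5.3563, -2.9311)
after S2 (rot_of_se3): [0.6898 -0.6371 0.3438; 0.0755 0.5356 0.8411; -0.7200 -0.5542 0.4176]

rotation (matrix) = ((0.6898, -0.6371, 0.3438), (0.0755, 0.5356, 0.8411), (-0.7200, -0.5542, 0.4176))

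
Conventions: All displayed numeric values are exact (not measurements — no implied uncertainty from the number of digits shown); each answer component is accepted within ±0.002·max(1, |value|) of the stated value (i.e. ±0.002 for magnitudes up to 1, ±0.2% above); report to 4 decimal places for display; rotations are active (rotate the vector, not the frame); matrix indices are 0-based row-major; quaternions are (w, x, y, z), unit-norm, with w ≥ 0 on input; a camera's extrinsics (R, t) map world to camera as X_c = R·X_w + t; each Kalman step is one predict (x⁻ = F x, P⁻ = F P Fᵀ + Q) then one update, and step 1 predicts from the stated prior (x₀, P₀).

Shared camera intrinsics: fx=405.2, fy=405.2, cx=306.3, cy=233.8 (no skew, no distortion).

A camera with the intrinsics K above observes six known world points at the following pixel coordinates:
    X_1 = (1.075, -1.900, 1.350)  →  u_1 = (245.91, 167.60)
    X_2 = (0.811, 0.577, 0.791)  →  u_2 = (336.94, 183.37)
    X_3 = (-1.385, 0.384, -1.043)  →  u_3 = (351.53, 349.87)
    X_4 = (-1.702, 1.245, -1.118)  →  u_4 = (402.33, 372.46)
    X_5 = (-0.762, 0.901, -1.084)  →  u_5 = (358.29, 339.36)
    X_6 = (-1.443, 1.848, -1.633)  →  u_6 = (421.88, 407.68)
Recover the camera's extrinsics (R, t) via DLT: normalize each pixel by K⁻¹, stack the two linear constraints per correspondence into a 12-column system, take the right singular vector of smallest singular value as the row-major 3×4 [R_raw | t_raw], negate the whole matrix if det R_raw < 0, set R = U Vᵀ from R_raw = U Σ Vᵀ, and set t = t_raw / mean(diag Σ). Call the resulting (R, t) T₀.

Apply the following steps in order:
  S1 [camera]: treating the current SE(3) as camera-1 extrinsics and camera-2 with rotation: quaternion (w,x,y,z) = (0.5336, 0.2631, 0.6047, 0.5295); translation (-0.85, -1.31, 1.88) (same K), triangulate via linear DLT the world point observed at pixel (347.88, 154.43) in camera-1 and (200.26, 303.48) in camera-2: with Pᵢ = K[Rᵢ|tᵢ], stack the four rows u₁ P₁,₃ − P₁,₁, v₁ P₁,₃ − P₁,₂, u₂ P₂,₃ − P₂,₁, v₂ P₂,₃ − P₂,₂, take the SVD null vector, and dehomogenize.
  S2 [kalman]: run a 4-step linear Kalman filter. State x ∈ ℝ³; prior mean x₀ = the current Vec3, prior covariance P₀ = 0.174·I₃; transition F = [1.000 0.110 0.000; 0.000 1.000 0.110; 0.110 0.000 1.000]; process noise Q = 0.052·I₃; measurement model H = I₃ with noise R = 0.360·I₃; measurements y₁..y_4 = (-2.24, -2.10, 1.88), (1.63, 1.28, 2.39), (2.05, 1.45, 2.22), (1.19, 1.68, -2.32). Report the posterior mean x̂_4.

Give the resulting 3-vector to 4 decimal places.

result = (1.1081, 1.2269, 0.6816)

source (pnp_recover): camera pose = R=[-0.5415 0.7320 0.4135; -0.6255 -0.0220 -0.7799; -0.5618 -0.6810 0.4698], t=(0.1800, 0.3300, 6.9598)
after S1 (triangulate): (1.2559, 1.0191, 0.8886)
after S2 (kf_track): (1.1081, 1.2269, 0.6816)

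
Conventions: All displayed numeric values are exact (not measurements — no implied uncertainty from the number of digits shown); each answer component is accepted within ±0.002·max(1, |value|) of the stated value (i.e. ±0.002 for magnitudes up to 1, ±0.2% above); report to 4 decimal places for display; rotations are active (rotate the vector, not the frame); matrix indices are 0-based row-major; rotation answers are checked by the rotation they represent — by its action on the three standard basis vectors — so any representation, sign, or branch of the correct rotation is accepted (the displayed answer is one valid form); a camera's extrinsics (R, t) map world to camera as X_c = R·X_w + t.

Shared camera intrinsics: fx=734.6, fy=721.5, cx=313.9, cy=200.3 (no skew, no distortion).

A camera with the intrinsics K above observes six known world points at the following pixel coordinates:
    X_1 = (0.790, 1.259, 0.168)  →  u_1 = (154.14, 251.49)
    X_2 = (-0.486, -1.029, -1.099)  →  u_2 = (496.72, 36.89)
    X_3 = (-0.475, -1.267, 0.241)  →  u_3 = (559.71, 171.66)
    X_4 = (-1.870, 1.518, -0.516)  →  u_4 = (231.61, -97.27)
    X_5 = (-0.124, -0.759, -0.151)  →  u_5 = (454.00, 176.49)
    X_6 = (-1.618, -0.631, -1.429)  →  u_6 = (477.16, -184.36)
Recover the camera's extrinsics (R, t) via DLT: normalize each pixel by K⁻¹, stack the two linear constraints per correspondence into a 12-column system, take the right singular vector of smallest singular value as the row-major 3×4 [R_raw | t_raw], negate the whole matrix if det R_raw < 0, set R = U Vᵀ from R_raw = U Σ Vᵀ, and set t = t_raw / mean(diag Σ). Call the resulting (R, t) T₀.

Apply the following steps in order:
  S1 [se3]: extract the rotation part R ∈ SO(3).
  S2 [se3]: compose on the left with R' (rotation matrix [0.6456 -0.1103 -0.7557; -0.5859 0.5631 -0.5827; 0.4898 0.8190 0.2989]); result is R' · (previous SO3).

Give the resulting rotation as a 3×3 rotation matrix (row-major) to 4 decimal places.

rotation (matrix) = ((-0.1074, -0.8762, -0.4698), (0.8845, 0.1316, -0.4476), (0.4541, -0.4636, 0.7608))

source (pnp_recover): camera pose = R=[-0.3652 -0.8699 0.3316; 0.8818 -0.2090 0.4229; -0.2985 0.4469 0.8433], t=(0.1800, -0.1300, 4.8097)
after S1 (rot_of_se3): [-0.3652 -0.8699 0.3316; 0.8818 -0.2090 0.4229; -0.2985 0.4469 0.8433]
after S2 (compose_so3): [-0.1074 -0.8762 -0.4698; 0.8845 0.1316 -0.4476; 0.4541 -0.4636 0.7608]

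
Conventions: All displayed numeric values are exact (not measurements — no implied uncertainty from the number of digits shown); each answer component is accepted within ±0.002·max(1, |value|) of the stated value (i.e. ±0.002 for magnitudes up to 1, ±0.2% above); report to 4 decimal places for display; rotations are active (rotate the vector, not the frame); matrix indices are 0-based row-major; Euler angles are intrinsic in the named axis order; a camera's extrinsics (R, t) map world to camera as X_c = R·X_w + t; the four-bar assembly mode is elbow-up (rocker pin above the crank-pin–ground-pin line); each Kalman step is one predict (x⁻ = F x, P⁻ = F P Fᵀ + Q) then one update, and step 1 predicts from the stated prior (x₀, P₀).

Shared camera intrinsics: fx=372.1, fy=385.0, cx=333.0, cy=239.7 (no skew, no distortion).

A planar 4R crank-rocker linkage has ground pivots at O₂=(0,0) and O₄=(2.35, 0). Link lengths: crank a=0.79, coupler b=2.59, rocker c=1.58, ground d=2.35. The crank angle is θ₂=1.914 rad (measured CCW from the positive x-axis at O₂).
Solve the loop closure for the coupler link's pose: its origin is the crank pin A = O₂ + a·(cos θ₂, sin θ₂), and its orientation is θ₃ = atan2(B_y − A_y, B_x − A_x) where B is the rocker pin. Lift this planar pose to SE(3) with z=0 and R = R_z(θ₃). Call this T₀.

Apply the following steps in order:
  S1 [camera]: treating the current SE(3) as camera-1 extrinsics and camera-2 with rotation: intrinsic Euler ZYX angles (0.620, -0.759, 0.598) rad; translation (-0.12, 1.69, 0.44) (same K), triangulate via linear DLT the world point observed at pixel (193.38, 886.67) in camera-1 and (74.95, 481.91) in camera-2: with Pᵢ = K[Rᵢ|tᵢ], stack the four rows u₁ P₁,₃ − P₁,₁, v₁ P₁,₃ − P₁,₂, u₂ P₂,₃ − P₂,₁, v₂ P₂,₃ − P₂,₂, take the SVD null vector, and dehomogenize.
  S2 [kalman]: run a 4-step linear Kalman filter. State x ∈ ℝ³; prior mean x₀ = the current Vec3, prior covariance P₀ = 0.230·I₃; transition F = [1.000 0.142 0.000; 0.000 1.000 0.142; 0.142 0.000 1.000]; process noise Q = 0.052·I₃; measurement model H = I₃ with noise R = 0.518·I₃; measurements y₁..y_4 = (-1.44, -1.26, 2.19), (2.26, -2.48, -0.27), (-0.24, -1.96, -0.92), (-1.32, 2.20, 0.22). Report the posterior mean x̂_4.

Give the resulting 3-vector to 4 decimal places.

result = (-0.2776, 0.1615, 0.3806)

source (fourbar_fk): coupler pose = R=[0.9476 -0.3196 0.0000; 0.3196 0.9476 0.0000; 0.0000 0.0000 1.0000], t=(-0.2658, 0.7439, 0.0000)
after S1 (triangulate): (0.2864, 1.7784, 1.4999)
after S2 (kf_track): (-0.2776, 0.1615, 0.3806)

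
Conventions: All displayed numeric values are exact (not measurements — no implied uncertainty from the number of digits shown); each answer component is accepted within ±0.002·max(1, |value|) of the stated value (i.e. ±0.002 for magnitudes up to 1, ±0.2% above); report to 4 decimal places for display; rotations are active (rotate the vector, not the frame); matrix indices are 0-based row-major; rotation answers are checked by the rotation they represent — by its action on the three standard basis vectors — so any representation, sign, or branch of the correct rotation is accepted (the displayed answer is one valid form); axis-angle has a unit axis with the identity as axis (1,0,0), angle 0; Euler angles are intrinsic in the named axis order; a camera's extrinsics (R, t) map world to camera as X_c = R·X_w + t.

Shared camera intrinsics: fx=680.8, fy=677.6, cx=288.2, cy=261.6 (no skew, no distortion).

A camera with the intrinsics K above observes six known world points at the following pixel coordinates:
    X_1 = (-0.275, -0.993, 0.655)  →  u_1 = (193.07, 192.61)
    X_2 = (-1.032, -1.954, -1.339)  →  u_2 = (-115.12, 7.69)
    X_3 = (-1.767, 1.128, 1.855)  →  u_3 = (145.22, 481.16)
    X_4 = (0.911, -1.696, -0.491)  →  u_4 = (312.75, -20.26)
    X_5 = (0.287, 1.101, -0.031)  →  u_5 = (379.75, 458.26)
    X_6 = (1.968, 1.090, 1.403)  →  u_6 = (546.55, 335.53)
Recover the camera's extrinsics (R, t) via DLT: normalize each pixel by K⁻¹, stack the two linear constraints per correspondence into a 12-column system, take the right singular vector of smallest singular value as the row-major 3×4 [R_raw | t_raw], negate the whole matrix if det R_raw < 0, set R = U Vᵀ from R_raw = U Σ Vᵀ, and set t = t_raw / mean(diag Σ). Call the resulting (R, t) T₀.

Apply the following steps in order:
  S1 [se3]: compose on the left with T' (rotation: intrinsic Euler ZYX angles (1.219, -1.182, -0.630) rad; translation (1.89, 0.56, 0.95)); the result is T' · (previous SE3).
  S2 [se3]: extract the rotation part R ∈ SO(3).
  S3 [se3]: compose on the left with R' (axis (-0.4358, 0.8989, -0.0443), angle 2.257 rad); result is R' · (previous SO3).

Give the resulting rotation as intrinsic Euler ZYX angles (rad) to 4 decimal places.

rotation (euler_zyx) = (0.1150, 0.9951, -0.2001)

source (pnp_recover): camera pose = R=[0.9320 0.3620 0.0147; -0.3621 0.9322 -0.0019; -0.0144 -0.0036 0.9999], t=(-0.0900, 0.3200, 4.3199)
after S1 (compose_se3): R=[0.3400 -0.4818 -0.8076; 0.0527 0.8672 -0.4951; 0.9389 0.1258 0.3203], t=(-1.8066, -1.3744, 2.1184)
after S2 (rot_of_se3): [0.3400 -0.4818 -0.8076; 0.0527 0.8672 -0.4951; 0.9389 0.1258 0.3203]
after S3 (compose_so3): [0.5408 -0.2781 0.7938; 0.0625 0.9544 0.2918; -0.8388 -0.1082 0.5336]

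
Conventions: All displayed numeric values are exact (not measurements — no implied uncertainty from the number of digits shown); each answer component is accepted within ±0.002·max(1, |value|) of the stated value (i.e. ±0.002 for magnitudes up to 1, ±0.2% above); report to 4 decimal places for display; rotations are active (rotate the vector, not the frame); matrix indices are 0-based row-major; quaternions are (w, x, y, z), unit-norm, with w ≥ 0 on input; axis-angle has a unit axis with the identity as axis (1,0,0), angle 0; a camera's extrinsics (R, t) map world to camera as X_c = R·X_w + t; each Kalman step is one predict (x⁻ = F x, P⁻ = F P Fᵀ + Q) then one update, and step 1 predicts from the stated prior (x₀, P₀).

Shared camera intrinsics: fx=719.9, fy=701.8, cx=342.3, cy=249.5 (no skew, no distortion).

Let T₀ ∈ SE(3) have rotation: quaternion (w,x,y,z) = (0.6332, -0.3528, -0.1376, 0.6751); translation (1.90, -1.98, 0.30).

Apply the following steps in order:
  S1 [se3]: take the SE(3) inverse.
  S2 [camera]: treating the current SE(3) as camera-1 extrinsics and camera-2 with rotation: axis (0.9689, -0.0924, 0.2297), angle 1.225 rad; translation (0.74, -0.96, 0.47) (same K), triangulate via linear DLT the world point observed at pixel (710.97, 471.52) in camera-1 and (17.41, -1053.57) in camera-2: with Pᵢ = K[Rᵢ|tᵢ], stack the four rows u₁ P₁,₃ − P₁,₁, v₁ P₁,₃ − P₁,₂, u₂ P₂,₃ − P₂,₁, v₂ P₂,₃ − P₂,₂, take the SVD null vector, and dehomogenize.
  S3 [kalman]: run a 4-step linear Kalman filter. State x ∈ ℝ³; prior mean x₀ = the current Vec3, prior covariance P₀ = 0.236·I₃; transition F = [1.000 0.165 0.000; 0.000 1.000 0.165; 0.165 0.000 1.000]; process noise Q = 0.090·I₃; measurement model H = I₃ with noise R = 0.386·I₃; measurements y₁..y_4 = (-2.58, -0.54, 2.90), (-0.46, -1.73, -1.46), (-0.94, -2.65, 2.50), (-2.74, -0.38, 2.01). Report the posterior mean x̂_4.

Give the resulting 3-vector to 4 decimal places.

result = (-1.8992, -0.7620, 1.2447)

after S1 (invert_se3): R=[0.0507 0.9519 -0.3021; -0.7578 -0.1603 -0.6325; -0.6505 0.2610 0.7132], t=(1.8791, 1.3121, 1.5388)
after S2 (triangulate): (-1.3210, 0.6203, 1.6358)
after S3 (kf_track): (-1.8992, -0.7620, 1.2447)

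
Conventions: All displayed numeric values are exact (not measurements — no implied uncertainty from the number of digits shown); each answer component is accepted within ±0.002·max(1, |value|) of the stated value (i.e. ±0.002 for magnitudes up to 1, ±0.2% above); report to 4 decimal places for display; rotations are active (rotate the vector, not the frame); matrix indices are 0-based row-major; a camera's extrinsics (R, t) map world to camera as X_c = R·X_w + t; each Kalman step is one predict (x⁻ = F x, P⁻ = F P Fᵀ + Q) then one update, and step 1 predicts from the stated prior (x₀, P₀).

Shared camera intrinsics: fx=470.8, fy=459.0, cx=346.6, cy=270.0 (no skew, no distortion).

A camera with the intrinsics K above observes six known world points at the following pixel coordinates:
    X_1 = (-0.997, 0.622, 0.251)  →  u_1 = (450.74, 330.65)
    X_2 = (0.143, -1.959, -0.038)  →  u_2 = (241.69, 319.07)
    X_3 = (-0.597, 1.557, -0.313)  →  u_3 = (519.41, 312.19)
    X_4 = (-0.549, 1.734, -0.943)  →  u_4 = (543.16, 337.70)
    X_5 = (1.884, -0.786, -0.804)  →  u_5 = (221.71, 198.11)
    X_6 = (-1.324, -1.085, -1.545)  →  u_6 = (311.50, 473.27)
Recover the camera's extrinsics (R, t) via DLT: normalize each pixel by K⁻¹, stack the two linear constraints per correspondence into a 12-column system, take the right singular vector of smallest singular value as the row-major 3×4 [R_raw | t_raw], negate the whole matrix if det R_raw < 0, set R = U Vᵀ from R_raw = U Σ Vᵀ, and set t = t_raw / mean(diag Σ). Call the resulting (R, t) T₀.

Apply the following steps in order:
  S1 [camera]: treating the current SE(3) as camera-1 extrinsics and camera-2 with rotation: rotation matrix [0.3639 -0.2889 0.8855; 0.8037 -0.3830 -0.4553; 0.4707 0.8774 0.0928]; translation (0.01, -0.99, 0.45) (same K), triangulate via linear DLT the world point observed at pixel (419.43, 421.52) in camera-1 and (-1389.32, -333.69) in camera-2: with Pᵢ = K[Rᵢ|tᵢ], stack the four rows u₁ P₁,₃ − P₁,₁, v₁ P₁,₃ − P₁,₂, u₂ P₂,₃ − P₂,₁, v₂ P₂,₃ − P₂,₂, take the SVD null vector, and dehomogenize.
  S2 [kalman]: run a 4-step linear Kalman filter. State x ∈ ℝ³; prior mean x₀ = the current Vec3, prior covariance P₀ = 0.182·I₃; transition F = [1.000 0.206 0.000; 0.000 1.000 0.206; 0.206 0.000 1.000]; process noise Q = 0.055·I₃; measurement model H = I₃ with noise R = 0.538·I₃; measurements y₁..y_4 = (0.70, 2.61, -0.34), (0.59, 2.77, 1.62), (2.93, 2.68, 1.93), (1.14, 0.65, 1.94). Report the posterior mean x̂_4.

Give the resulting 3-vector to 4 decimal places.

source (pnp_recover): camera pose = R=[-0.4044 0.8889 0.2150; -0.8464 -0.2747 -0.4562; -0.3465 -0.3665 0.8635], t=(0.3600, 0.2600, 5.8599)
after S1 (triangulate): (-0.4740, 0.5664, -1.9083)
after S2 (kf_track): (1.8089, 1.7040, 1.0782)

result = (1.8089, 1.7040, 1.0782)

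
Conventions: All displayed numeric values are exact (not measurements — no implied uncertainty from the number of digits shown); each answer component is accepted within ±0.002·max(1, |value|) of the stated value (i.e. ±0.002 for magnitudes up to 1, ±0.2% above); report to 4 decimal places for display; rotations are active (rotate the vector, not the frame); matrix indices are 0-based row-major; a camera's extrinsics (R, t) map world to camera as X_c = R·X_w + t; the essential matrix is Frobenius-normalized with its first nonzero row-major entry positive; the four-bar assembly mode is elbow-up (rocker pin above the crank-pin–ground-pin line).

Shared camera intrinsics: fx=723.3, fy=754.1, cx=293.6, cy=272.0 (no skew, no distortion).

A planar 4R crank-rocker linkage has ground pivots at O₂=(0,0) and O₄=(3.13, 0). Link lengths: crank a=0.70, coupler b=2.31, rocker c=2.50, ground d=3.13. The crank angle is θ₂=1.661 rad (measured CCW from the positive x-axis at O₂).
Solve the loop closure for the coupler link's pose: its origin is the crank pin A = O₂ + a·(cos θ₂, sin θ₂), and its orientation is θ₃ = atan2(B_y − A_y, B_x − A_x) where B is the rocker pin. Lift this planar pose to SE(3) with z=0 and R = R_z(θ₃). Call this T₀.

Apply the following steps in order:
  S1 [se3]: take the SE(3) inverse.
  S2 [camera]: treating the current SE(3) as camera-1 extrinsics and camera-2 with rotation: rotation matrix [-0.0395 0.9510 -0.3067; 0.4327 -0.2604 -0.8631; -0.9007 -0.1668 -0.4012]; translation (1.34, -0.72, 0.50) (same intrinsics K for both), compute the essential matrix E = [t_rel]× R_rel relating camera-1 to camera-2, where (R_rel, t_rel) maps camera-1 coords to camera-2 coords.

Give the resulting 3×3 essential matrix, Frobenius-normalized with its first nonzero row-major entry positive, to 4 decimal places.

matrix = [0.2124 -0.0558 0.2362; 0.5896 -0.1529 0.2101; 0.2760 -0.0683 -0.6325]

source (fourbar_fk): coupler pose = R=[0.7947 -0.6070 0.0000; 0.6070 0.7947 0.0000; 0.0000 0.0000 1.0000], t=(-0.0631, 0.6972, 0.0000)
after S1 (invert_se3): R=[0.7947 0.6070 0.0000; -0.6070 0.7947 0.0000; 0.0000 0.0000 1.0000], t=(-0.3731, -0.5923, 0.0000)
after S2 (essential): [0.2124 -0.0558 0.2362; 0.5896 -0.1529 0.2101; 0.2760 -0.0683 -0.6325]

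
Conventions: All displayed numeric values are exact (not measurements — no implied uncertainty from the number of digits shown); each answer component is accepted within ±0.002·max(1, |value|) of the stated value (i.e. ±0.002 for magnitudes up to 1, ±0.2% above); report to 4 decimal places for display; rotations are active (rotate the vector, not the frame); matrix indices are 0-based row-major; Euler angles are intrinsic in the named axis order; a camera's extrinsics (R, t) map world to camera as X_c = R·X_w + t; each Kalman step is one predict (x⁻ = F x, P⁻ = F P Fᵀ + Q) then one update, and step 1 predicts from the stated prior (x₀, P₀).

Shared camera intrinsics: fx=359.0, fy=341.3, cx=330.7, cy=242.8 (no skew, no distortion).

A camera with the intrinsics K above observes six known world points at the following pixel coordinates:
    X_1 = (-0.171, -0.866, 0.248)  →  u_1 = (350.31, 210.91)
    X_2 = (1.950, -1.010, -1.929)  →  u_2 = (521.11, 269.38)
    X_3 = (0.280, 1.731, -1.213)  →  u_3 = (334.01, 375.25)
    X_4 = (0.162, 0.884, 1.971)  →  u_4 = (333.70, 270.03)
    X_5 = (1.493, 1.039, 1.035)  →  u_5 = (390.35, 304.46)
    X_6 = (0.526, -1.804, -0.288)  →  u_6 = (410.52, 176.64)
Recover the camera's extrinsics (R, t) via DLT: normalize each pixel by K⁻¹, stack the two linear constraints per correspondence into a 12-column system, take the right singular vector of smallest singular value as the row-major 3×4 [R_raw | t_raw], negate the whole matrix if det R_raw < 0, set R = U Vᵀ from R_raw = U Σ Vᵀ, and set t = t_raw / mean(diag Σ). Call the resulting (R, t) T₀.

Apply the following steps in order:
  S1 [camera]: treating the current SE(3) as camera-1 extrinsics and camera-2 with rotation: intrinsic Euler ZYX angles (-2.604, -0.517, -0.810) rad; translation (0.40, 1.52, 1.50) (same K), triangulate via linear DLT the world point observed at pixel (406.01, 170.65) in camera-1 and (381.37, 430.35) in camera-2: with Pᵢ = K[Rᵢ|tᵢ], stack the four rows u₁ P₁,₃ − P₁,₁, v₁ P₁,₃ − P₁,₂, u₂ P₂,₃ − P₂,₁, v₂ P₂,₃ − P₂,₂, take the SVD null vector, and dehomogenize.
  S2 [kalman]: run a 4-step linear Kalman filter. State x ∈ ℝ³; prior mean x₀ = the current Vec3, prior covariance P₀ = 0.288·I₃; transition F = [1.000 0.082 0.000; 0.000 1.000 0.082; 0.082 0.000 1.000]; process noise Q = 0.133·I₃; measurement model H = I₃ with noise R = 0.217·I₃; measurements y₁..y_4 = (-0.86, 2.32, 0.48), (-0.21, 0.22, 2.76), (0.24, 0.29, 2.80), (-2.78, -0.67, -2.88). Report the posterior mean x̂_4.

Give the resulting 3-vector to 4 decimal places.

result = (-1.5227, -0.1346, -0.4951)

source (pnp_recover): camera pose = R=[0.9508 -0.3071 -0.0405; 0.2897 0.9281 -0.2340; 0.1094 0.2108 0.9714], t=(0.2699, 0.2900, 6.6097)
after S1 (triangulate): (0.7918, -1.9528, 1.2447)
after S2 (kf_track): (-1.5227, -0.1346, -0.4951)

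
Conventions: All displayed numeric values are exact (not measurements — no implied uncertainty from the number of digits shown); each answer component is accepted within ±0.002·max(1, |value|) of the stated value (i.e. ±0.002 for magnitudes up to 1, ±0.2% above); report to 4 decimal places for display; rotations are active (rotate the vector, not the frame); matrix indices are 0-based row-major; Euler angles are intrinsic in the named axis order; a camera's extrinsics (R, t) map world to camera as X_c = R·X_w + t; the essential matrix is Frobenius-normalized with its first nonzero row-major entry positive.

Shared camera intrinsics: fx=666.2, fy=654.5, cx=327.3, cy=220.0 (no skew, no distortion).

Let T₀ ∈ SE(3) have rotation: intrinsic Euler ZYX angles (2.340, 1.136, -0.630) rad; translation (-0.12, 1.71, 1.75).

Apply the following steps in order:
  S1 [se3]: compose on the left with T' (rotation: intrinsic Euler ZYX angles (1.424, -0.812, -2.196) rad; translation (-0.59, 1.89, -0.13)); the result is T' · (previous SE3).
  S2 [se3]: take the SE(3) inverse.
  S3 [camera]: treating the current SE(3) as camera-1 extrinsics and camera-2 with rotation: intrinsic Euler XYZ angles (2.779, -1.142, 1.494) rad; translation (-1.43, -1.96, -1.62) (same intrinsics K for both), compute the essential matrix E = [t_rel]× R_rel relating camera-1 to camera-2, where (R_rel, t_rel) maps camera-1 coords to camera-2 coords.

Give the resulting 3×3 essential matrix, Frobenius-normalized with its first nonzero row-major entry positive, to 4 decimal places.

matrix = [0.5706 -0.0984 -0.1725; 0.0786 -0.4408 0.5470; 0.3492 -0.0721 -0.0898]

after S1 (compose_se3): R=[0.8429 -0.4665 -0.2681; -0.5378 -0.7455 -0.3937; -0.0162 0.4761 -0.8792], t=(-0.7599, 3.6001, -1.8758)
after S2 (invert_se3): R=[0.8429 -0.5378 -0.0162; -0.4665 -0.7455 0.4761; -0.2681 -0.3937 -0.8792], t=(2.5461, 3.2224, -0.4356)
after S3 (essential): [0.5706 -0.0984 -0.1725; 0.0786 -0.4408 0.5470; 0.3492 -0.0721 -0.0898]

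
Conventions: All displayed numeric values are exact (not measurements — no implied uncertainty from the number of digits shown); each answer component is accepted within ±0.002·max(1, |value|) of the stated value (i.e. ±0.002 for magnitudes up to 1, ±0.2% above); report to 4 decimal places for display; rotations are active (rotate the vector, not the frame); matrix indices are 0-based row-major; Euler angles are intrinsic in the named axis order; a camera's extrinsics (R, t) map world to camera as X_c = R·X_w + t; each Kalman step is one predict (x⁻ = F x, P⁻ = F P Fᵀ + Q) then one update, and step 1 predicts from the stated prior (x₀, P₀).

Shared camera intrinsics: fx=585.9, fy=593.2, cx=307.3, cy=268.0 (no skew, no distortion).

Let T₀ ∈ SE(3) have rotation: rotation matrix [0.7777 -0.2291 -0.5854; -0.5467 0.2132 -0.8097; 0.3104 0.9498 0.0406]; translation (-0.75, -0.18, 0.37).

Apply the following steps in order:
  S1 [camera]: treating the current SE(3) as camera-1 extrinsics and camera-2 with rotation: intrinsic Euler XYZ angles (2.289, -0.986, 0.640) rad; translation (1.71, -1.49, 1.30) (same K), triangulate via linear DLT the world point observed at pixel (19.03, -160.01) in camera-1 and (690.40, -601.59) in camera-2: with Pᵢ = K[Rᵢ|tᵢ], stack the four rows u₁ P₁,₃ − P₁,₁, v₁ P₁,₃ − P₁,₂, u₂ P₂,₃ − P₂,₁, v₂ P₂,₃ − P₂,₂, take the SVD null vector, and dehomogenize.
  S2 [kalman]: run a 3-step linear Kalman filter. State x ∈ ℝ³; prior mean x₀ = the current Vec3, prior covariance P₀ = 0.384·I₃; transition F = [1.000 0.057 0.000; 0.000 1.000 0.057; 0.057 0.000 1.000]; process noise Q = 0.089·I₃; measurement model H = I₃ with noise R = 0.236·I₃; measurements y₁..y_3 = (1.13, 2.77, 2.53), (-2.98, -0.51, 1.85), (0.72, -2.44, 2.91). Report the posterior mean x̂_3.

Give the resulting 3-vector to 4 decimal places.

result = (-0.1732, -0.6373, 2.3055)

after S1 (triangulate): (0.8403, 0.8414, 0.7326)
after S2 (kf_track): (-0.1732, -0.6373, 2.3055)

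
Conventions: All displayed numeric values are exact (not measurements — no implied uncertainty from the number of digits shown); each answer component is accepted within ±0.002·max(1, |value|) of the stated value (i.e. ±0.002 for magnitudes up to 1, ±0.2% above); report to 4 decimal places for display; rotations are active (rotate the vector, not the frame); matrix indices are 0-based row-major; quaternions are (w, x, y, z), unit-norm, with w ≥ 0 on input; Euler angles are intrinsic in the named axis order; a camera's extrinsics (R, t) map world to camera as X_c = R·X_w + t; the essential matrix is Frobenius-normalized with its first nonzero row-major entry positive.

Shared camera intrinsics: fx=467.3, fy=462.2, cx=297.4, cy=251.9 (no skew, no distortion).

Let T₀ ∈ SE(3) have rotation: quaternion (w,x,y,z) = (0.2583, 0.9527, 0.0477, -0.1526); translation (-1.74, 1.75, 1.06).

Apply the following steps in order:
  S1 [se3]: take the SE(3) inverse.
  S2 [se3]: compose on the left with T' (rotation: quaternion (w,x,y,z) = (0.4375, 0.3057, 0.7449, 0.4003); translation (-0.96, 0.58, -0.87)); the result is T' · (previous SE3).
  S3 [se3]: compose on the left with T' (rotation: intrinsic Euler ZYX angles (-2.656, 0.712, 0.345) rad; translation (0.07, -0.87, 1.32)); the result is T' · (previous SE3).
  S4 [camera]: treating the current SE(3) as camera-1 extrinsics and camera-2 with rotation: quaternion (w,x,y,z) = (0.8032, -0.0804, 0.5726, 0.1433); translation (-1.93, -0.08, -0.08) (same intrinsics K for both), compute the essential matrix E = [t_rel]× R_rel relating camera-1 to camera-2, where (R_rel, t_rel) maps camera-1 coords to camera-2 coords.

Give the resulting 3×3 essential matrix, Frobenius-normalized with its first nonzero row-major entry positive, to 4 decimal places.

matrix = [0.4789 0.2922 0.0947; 0.4275 -0.2926 -0.4449; 0.2277 0.3276 0.2254]

after S1 (invert_se3): R=[0.9489 0.0121 -0.3154; 0.1697 -0.8620 0.4776; -0.2661 -0.5068 -0.8200], t=(1.9643, 1.2975, 1.2929)
after S2 (compose_se3): R=[-0.6290 -0.5502 -0.5492; 0.7606 -0.5816 -0.2885; -0.1607 -0.5992 0.7843], t=(-0.5095, 3.2271, -0.9323)
after S3 (compose_se3): R=[0.7193 0.6470 -0.2529; -0.4912 0.7312 0.4735; 0.4913 -0.2164 0.8437], t=(1.8521, -3.7199, 1.8150)
after S4 (essential): [0.4789 0.2922 0.0947; 0.4275 -0.2926 -0.4449; 0.2277 0.3276 0.2254]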